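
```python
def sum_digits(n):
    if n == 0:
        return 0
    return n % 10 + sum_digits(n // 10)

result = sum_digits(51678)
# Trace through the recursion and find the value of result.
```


sum_digits(51678)
= 8 + sum_digits(5167)
= 8 + 7 + sum_digits(516)
= 8 + 7 + 6 + sum_digits(51)
= 8 + 7 + 6 + 1 + sum_digits(5)
= 8 + 7 + 6 + 1 + 5 + sum_digits(0)
= 8 + 7 + 6 + 1 + 5 + 0
= 27


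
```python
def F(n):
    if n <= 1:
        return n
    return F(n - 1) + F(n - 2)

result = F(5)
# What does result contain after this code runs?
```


F(5)
= F(4) + F(3)
= (F(3) + F(2)) + F(3)
Computing bottom-up: F(0)=0, F(1)=1, F(2)=1, F(3)=2, F(4)=3, F(5)=5
= 5


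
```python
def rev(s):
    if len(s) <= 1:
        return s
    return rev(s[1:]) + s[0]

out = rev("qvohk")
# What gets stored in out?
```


rev("qvohk")
= rev("vohk") + "q"
= rev("ohk") + "v" + "q"
= rev("hk") + "o" + "v" + "q"
= rev("k") + "h" + "o" + "v" + "q"
= "k" + "h" + "o" + "v" + "q"
= "khovq"


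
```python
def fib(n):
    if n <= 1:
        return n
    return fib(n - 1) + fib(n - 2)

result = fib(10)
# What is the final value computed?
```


fib(10)
= fib(9) + fib(8)
= (fib(8) + fib(7)) + fib(8)
Computing bottom-up: fib(0)=0, fib(1)=1, fib(2)=1, fib(3)=2, fib(4)=3, fib(5)=5, fib(6)=8, fib(7)=13, fib(8)=21, fib(9)=34, fib(10)=55
= 55


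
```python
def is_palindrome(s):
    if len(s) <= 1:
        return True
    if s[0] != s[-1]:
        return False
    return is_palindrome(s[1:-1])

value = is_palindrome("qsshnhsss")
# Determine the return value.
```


is_palindrome("qsshnhsss")
"qsshnhsss": s[0]='q' != s[-1]='s' -> False
= False


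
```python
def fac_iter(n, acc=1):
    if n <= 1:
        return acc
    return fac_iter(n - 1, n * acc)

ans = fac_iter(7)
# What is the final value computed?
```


fac_iter(7, 1)
= fac_iter(6, 7 * 1) = fac_iter(6, 7)
= fac_iter(5, 6 * 7) = fac_iter(5, 42)
= fac_iter(4, 5 * 42) = fac_iter(4, 210)
= fac_iter(3, 4 * 210) = fac_iter(3, 840)
= fac_iter(2, 3 * 840) = fac_iter(2, 2520)
= fac_iter(1, 2 * 2520) = fac_iter(1, 5040)
n <= 1, return acc = 5040


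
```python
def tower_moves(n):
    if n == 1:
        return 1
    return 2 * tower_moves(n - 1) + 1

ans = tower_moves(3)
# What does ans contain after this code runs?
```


tower_moves(3)
= 2 * tower_moves(2) + 1
= 2 * (2 * tower_moves(1) + 1) + 1
Now compute bottom-up:
tower_moves(1) = 1
tower_moves(2) = 2 * 1 + 1 = 3
tower_moves(3) = 2 * 3 + 1 = 7
= 7


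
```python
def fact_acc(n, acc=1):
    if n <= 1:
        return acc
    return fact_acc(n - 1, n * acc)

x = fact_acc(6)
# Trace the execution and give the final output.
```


fact_acc(6, 1)
= fact_acc(5, 6 * 1) = fact_acc(5, 6)
= fact_acc(4, 5 * 6) = fact_acc(4, 30)
= fact_acc(3, 4 * 30) = fact_acc(3, 120)
= fact_acc(2, 3 * 120) = fact_acc(2, 360)
= fact_acc(1, 2 * 360) = fact_acc(1, 720)
n <= 1, return acc = 720


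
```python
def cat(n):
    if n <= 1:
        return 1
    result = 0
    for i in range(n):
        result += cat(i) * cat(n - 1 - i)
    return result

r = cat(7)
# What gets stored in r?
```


cat(7)
= sum of cat(i) * cat(7-1-i) for i in 0..6
First compute sub-values bottom-up:
  cat(0) = 1, cat(1) = 1
  cat(2) = 1*1 + 1*1 = 2
  cat(3) = 1*2 + 1*1 + 2*1 = 5
  cat(4) = 1*5 + 1*2 + 2*1 + 5*1 = 14
  cat(5) = 1*14 + 1*5 + 2*2 + 5*1 + 14*1 = 42
  cat(6) = 1*42 + 1*14 + 2*5 + 5*2 + 14*1 + 42*1 = 132
Now cat(7):
  cat(0)*cat(6) = 1*132 = 132
  cat(1)*cat(5) = 1*42 = 42
  cat(2)*cat(4) = 2*14 = 28
  cat(3)*cat(3) = 5*5 = 25
  cat(4)*cat(2) = 14*2 = 28
  cat(5)*cat(1) = 42*1 = 42
  cat(6)*cat(0) = 132*1 = 132
= 132 + 42 + 28 + 25 + 28 + 42 + 132
= 429


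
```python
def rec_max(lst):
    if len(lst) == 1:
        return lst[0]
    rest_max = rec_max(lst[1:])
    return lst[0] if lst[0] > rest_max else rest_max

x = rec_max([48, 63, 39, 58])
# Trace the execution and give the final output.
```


rec_max([48, 63, 39, 58])
= compare 48 with rec_max([63, 39, 58])
= compare 63 with rec_max([39, 58])
= compare 39 with rec_max([58])
Base: rec_max([58]) = 58
compare 39 with 58: max = 58
compare 63 with 58: max = 63
compare 48 with 63: max = 63
= 63


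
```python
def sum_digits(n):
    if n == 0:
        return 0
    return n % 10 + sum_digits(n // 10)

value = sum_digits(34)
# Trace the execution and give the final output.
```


sum_digits(34)
= 4 + sum_digits(3)
= 4 + 3 + sum_digits(0)
= 4 + 3 + 0
= 7


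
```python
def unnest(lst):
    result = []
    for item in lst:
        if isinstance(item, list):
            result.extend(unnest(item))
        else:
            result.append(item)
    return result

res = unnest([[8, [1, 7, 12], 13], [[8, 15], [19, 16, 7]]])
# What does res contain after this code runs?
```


unnest([[8, [1, 7, 12], 13], [[8, 15], [19, 16, 7]]])
Processing each element:
  [8, [1, 7, 12], 13] is a list -> unnest recursively -> [8, 1, 7, 12, 13]
  [[8, 15], [19, 16, 7]] is a list -> unnest recursively -> [8, 15, 19, 16, 7]
= [8, 1, 7, 12, 13, 8, 15, 19, 16, 7]


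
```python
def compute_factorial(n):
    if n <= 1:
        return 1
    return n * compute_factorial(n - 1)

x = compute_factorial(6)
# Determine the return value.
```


compute_factorial(6)
= 6 * compute_factorial(5)
= 6 * 5 * compute_factorial(4)
= 6 * 5 * 4 * compute_factorial(3)
= 6 * 5 * 4 * 3 * compute_factorial(2)
= 6 * 5 * 4 * 3 * 2 * compute_factorial(1)
= 6 * 5 * 4 * 3 * 2 * 1
= 720


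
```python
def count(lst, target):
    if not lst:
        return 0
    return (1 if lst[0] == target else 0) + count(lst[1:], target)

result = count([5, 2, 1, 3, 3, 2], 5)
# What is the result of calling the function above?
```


count([5, 2, 1, 3, 3, 2], 5)
lst[0]=5 == 5: 1 + count([2, 1, 3, 3, 2], 5)
lst[0]=2 != 5: 0 + count([1, 3, 3, 2], 5)
lst[0]=1 != 5: 0 + count([3, 3, 2], 5)
lst[0]=3 != 5: 0 + count([3, 2], 5)
lst[0]=3 != 5: 0 + count([2], 5)
lst[0]=2 != 5: 0 + count([], 5)
= 1


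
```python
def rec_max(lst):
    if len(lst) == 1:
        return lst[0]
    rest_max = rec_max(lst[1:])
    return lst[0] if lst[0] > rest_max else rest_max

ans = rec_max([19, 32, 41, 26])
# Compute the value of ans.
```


rec_max([19, 32, 41, 26])
= compare 19 with rec_max([32, 41, 26])
= compare 32 with rec_max([41, 26])
= compare 41 with rec_max([26])
Base: rec_max([26]) = 26
compare 41 with 26: max = 41
compare 32 with 41: max = 41
compare 19 with 41: max = 41
= 41


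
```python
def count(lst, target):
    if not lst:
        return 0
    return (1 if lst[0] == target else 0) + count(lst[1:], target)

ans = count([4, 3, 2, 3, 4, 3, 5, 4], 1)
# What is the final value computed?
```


count([4, 3, 2, 3, 4, 3, 5, 4], 1)
lst[0]=4 != 1: 0 + count([3, 2, 3, 4, 3, 5, 4], 1)
lst[0]=3 != 1: 0 + count([2, 3, 4, 3, 5, 4], 1)
lst[0]=2 != 1: 0 + count([3, 4, 3, 5, 4], 1)
lst[0]=3 != 1: 0 + count([4, 3, 5, 4], 1)
lst[0]=4 != 1: 0 + count([3, 5, 4], 1)
lst[0]=3 != 1: 0 + count([5, 4], 1)
lst[0]=5 != 1: 0 + count([4], 1)
lst[0]=4 != 1: 0 + count([], 1)
= 0


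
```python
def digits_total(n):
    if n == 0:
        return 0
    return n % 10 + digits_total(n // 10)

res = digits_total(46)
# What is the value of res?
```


digits_total(46)
= 6 + digits_total(4)
= 6 + 4 + digits_total(0)
= 6 + 4 + 0
= 10


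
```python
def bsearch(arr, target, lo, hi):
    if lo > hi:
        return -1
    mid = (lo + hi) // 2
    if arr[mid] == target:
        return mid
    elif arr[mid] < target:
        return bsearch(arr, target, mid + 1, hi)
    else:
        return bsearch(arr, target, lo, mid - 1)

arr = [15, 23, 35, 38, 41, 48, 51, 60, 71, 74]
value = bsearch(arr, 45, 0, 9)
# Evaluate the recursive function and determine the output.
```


bsearch(arr, 45, 0, 9)
lo=0, hi=9, mid=4, arr[mid]=41
41 < 45, search right half
lo=5, hi=9, mid=7, arr[mid]=60
60 > 45, search left half
lo=5, hi=6, mid=5, arr[mid]=48
48 > 45, search left half
lo > hi, target not found, return -1
= -1


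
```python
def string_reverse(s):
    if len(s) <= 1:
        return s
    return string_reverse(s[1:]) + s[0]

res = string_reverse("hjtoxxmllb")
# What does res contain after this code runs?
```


string_reverse("hjtoxxmllb")
= string_reverse("jtoxxmllb") + "h"
= string_reverse("toxxmllb") + "j" + "h"
= string_reverse("oxxmllb") + "t" + "j" + "h"
= string_reverse("xxmllb") + "o" + "t" + "j" + "h"
= string_reverse("xmllb") + "x" + "o" + "t" + "j" + "h"
= string_reverse("mllb") + "x" + "x" + "o" + "t" + "j" + "h"
= string_reverse("llb") + "m" + "x" + "x" + "o" + "t" + "j" + "h"
= string_reverse("lb") + "l" + "m" + "x" + "x" + "o" + "t" + "j" + "h"
= string_reverse("b") + "l" + "l" + "m" + "x" + "x" + "o" + "t" + "j" + "h"
= "b" + "l" + "l" + "m" + "x" + "x" + "o" + "t" + "j" + "h"
= "bllmxxotjh"


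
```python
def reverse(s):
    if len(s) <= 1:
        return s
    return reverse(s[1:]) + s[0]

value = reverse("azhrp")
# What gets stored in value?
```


reverse("azhrp")
= reverse("zhrp") + "a"
= reverse("hrp") + "z" + "a"
= reverse("rp") + "h" + "z" + "a"
= reverse("p") + "r" + "h" + "z" + "a"
= "p" + "r" + "h" + "z" + "a"
= "prhza"


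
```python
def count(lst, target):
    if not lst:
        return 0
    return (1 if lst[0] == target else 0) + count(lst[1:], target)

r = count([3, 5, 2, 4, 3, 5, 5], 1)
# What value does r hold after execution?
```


count([3, 5, 2, 4, 3, 5, 5], 1)
lst[0]=3 != 1: 0 + count([5, 2, 4, 3, 5, 5], 1)
lst[0]=5 != 1: 0 + count([2, 4, 3, 5, 5], 1)
lst[0]=2 != 1: 0 + count([4, 3, 5, 5], 1)
lst[0]=4 != 1: 0 + count([3, 5, 5], 1)
lst[0]=3 != 1: 0 + count([5, 5], 1)
lst[0]=5 != 1: 0 + count([5], 1)
lst[0]=5 != 1: 0 + count([], 1)
= 0


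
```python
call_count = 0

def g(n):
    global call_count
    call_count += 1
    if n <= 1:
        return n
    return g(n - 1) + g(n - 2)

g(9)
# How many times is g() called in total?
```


g(9) calls g(8) and g(7); each non-base call branches into two more.
Let C(k) = total number of calls made by g(k), including the call to g(k) itself.
Base cases: C(0) = 1, C(1) = 1
Recurrence: C(k) = 1 + C(k-1) + C(k-2)
  C(2) = 1 + C(1) + C(0) = 1 + 1 + 1 = 3
  C(3) = 1 + C(2) + C(1) = 1 + 3 + 1 = 5
  C(4) = 1 + C(3) + C(2) = 1 + 5 + 3 = 9
  C(5) = 1 + C(4) + C(3) = 1 + 9 + 5 = 15
  C(6) = 1 + C(5) + C(4) = 1 + 15 + 9 = 25
  C(7) = 1 + C(6) + C(5) = 1 + 25 + 15 = 41
  C(8) = 1 + C(7) + C(6) = 1 + 41 + 25 = 67
  C(9) = 1 + C(8) + C(7) = 1 + 67 + 41 = 109
Total calls = C(9) = 109


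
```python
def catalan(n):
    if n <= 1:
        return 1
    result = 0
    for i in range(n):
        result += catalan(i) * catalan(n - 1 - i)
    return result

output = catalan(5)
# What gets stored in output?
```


catalan(5)
= sum of catalan(i) * catalan(5-1-i) for i in 0..4
First compute sub-values bottom-up:
  catalan(0) = 1, catalan(1) = 1
  catalan(2) = 1*1 + 1*1 = 2
  catalan(3) = 1*2 + 1*1 + 2*1 = 5
  catalan(4) = 1*5 + 1*2 + 2*1 + 5*1 = 14
Now catalan(5):
  catalan(0)*catalan(4) = 1*14 = 14
  catalan(1)*catalan(3) = 1*5 = 5
  catalan(2)*catalan(2) = 2*2 = 4
  catalan(3)*catalan(1) = 5*1 = 5
  catalan(4)*catalan(0) = 14*1 = 14
= 14 + 5 + 4 + 5 + 14
= 42


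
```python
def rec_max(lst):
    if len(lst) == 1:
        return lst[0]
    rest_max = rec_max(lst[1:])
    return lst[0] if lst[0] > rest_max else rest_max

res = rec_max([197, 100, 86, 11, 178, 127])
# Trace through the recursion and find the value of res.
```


rec_max([197, 100, 86, 11, 178, 127])
= compare 197 with rec_max([100, 86, 11, 178, 127])
= compare 100 with rec_max([86, 11, 178, 127])
= compare 86 with rec_max([11, 178, 127])
= compare 11 with rec_max([178, 127])
= compare 178 with rec_max([127])
Base: rec_max([127]) = 127
compare 178 with 127: max = 178
compare 11 with 178: max = 178
compare 86 with 178: max = 178
compare 100 with 178: max = 178
compare 197 with 178: max = 197
= 197


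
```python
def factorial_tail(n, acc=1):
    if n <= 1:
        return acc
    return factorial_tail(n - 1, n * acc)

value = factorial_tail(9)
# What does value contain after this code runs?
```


factorial_tail(9, 1)
= factorial_tail(8, 9 * 1) = factorial_tail(8, 9)
= factorial_tail(7, 8 * 9) = factorial_tail(7, 72)
= factorial_tail(6, 7 * 72) = factorial_tail(6, 504)
= factorial_tail(5, 6 * 504) = factorial_tail(5, 3024)
= factorial_tail(4, 5 * 3024) = factorial_tail(4, 15120)
= factorial_tail(3, 4 * 15120) = factorial_tail(3, 60480)
= factorial_tail(2, 3 * 60480) = factorial_tail(2, 181440)
= factorial_tail(1, 2 * 181440) = factorial_tail(1, 362880)
n <= 1, return acc = 362880


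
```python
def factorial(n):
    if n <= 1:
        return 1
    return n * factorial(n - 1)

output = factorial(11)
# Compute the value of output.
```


factorial(11)
= 11 * factorial(10)
= 11 * 10 * factorial(9)
= 11 * 10 * 9 * factorial(8)
= 11 * 10 * 9 * 8 * factorial(7)
= 11 * 10 * 9 * 8 * 7 * factorial(6)
= 11 * 10 * 9 * 8 * 7 * 6 * factorial(5)
= 11 * 10 * 9 * 8 * 7 * 6 * 5 * factorial(4)
= 11 * 10 * 9 * 8 * 7 * 6 * 5 * 4 * factorial(3)
= 11 * 10 * 9 * 8 * 7 * 6 * 5 * 4 * 3 * factorial(2)
= 11 * 10 * 9 * 8 * 7 * 6 * 5 * 4 * 3 * 2 * factorial(1)
= 11 * 10 * 9 * 8 * 7 * 6 * 5 * 4 * 3 * 2 * 1
= 39916800


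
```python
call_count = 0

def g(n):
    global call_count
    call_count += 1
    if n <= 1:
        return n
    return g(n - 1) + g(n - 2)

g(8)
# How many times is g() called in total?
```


g(8) calls g(7) and g(6); each non-base call branches into two more.
Let C(k) = total number of calls made by g(k), including the call to g(k) itself.
Base cases: C(0) = 1, C(1) = 1
Recurrence: C(k) = 1 + C(k-1) + C(k-2)
  C(2) = 1 + C(1) + C(0) = 1 + 1 + 1 = 3
  C(3) = 1 + C(2) + C(1) = 1 + 3 + 1 = 5
  C(4) = 1 + C(3) + C(2) = 1 + 5 + 3 = 9
  C(5) = 1 + C(4) + C(3) = 1 + 9 + 5 = 15
  C(6) = 1 + C(5) + C(4) = 1 + 15 + 9 = 25
  C(7) = 1 + C(6) + C(5) = 1 + 25 + 15 = 41
  C(8) = 1 + C(7) + C(6) = 1 + 41 + 25 = 67
Total calls = C(8) = 67


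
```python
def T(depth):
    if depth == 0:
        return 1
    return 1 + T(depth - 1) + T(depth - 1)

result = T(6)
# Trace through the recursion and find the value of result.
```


T(6)
= 1 + T(5) + T(5)
= 1 + 2 * T(5)
T(k) = 2^(k+1) - 1
T(0) = 1
T(1) = 3
T(2) = 7
T(3) = 15
T(4) = 31
T(6) = 2^7 - 1 = 127


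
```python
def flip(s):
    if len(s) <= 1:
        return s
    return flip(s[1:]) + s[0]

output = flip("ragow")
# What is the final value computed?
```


flip("ragow")
= flip("agow") + "r"
= flip("gow") + "a" + "r"
= flip("ow") + "g" + "a" + "r"
= flip("w") + "o" + "g" + "a" + "r"
= "w" + "o" + "g" + "a" + "r"
= "wogar"


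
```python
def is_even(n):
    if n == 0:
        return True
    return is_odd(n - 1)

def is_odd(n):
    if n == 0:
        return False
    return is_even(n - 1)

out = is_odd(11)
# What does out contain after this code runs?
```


is_odd(11)
= is_even(10)
= is_odd(9)
= is_even(8)
= is_odd(7)
= is_even(6)
= is_odd(5)
= is_even(4)
= is_odd(3)
= is_even(2)
= is_odd(1)
= is_even(0)
n == 0: return True
= True


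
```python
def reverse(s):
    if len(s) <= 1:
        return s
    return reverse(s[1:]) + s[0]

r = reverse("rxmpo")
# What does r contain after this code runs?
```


reverse("rxmpo")
= reverse("xmpo") + "r"
= reverse("mpo") + "x" + "r"
= reverse("po") + "m" + "x" + "r"
= reverse("o") + "p" + "m" + "x" + "r"
= "o" + "p" + "m" + "x" + "r"
= "opmxr"


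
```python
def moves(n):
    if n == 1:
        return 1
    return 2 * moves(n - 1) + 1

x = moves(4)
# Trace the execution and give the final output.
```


moves(4)
= 2 * moves(3) + 1
= 2 * (2 * moves(2) + 1) + 1
= 2 * (2 * (2 * moves(1) + 1) + 1) + 1
Now compute bottom-up:
moves(1) = 1
moves(2) = 2 * 1 + 1 = 3
moves(3) = 2 * 3 + 1 = 7
moves(4) = 2 * 7 + 1 = 15
= 15


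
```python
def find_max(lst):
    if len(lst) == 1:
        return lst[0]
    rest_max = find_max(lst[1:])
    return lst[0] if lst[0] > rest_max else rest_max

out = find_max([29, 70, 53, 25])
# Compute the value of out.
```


find_max([29, 70, 53, 25])
= compare 29 with find_max([70, 53, 25])
= compare 70 with find_max([53, 25])
= compare 53 with find_max([25])
Base: find_max([25]) = 25
compare 53 with 25: max = 53
compare 70 with 53: max = 70
compare 29 with 70: max = 70
= 70


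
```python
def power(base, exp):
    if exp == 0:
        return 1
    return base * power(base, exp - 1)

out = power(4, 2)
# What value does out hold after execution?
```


power(4, 2)
= 4 * power(4, 1)
= 4 * 4 * power(4, 0)
= 4 * 4 * 1
= 16


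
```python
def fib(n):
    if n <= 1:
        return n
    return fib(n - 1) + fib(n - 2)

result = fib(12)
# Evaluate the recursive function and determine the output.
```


fib(12)
= fib(11) + fib(10)
= (fib(10) + fib(9)) + fib(10)
Computing bottom-up: fib(0)=0, fib(1)=1, fib(2)=1, fib(3)=2, fib(4)=3, fib(5)=5, fib(6)=8, fib(7)=13, fib(8)=21, fib(9)=34, fib(10)=55, fib(11)=89, fib(12)=144
= 144


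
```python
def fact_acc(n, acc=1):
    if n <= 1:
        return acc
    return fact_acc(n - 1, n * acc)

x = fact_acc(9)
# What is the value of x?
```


fact_acc(9, 1)
= fact_acc(8, 9 * 1) = fact_acc(8, 9)
= fact_acc(7, 8 * 9) = fact_acc(7, 72)
= fact_acc(6, 7 * 72) = fact_acc(6, 504)
= fact_acc(5, 6 * 504) = fact_acc(5, 3024)
= fact_acc(4, 5 * 3024) = fact_acc(4, 15120)
= fact_acc(3, 4 * 15120) = fact_acc(3, 60480)
= fact_acc(2, 3 * 60480) = fact_acc(2, 181440)
= fact_acc(1, 2 * 181440) = fact_acc(1, 362880)
n <= 1, return acc = 362880


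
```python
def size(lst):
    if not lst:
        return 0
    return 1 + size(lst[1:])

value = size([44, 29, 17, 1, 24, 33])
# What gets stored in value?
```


size([44, 29, 17, 1, 24, 33])
= 1 + size([29, 17, 1, 24, 33])
= 1 + 1 + size([17, 1, 24, 33])
= 1 + 1 + 1 + size([1, 24, 33])
= 1 + 1 + 1 + 1 + size([24, 33])
= 1 + 1 + 1 + 1 + 1 + size([33])
= 1 + 1 + 1 + 1 + 1 + 1 + size([])
= 1 + 1 + 1 + 1 + 1 + 1 + 0
= 6


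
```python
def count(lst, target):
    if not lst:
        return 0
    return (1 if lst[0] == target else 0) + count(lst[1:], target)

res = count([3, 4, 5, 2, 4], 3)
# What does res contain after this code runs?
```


count([3, 4, 5, 2, 4], 3)
lst[0]=3 == 3: 1 + count([4, 5, 2, 4], 3)
lst[0]=4 != 3: 0 + count([5, 2, 4], 3)
lst[0]=5 != 3: 0 + count([2, 4], 3)
lst[0]=2 != 3: 0 + count([4], 3)
lst[0]=4 != 3: 0 + count([], 3)
= 1


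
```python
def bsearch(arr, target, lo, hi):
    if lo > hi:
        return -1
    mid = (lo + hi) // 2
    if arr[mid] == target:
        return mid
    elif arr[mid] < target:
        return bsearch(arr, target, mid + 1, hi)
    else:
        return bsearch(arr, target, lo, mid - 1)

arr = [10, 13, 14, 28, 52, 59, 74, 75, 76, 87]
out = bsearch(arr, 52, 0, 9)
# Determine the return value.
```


bsearch(arr, 52, 0, 9)
lo=0, hi=9, mid=4, arr[mid]=52
arr[4] == 52, found at index 4
= 4


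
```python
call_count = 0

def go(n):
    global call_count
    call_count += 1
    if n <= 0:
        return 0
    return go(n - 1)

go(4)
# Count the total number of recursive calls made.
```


go(4) calls go(3) calls ... calls go(0)
Total calls: 4 + 1 (for base case) = 5


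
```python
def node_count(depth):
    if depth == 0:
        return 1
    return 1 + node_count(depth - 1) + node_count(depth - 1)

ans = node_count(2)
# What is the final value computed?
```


node_count(2)
= 1 + node_count(1) + node_count(1)
= 1 + 2 * node_count(1)
node_count(k) = 2^(k+1) - 1
node_count(0) = 1
node_count(1) = 3
node_count(2) = 7
node_count(2) = 2^3 - 1 = 7


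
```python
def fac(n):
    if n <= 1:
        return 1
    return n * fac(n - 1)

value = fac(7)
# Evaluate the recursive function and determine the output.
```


fac(7)
= 7 * fac(6)
= 7 * 6 * fac(5)
= 7 * 6 * 5 * fac(4)
= 7 * 6 * 5 * 4 * fac(3)
= 7 * 6 * 5 * 4 * 3 * fac(2)
= 7 * 6 * 5 * 4 * 3 * 2 * fac(1)
= 7 * 6 * 5 * 4 * 3 * 2 * 1
= 5040


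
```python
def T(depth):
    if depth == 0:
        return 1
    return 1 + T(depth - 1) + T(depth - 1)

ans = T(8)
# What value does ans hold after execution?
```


T(8)
= 1 + T(7) + T(7)
= 1 + 2 * T(7)
T(k) = 2^(k+1) - 1
T(0) = 1
T(1) = 3
T(2) = 7
T(3) = 15
T(4) = 31
T(8) = 2^9 - 1 = 511


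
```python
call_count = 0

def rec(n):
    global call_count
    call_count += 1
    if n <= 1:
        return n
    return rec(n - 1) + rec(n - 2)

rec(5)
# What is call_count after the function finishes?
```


rec(5) calls rec(4) and rec(3); each non-base call branches into two more.
Let C(k) = total number of calls made by rec(k), including the call to rec(k) itself.
Base cases: C(0) = 1, C(1) = 1
Recurrence: C(k) = 1 + C(k-1) + C(k-2)
  C(2) = 1 + C(1) + C(0) = 1 + 1 + 1 = 3
  C(3) = 1 + C(2) + C(1) = 1 + 3 + 1 = 5
  C(4) = 1 + C(3) + C(2) = 1 + 5 + 3 = 9
  C(5) = 1 + C(4) + C(3) = 1 + 9 + 5 = 15
Total calls = C(5) = 15


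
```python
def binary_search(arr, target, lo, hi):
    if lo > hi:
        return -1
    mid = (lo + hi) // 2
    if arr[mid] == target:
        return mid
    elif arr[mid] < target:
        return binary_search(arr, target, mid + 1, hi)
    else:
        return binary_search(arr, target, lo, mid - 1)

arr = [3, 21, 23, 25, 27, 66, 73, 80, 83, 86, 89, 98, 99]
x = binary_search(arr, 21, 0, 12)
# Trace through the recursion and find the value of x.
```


binary_search(arr, 21, 0, 12)
lo=0, hi=12, mid=6, arr[mid]=73
73 > 21, search left half
lo=0, hi=5, mid=2, arr[mid]=23
23 > 21, search left half
lo=0, hi=1, mid=0, arr[mid]=3
3 < 21, search right half
lo=1, hi=1, mid=1, arr[mid]=21
arr[1] == 21, found at index 1
= 1


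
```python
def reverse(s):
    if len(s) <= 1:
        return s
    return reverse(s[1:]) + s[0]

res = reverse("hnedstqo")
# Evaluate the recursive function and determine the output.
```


reverse("hnedstqo")
= reverse("nedstqo") + "h"
= reverse("edstqo") + "n" + "h"
= reverse("dstqo") + "e" + "n" + "h"
= reverse("stqo") + "d" + "e" + "n" + "h"
= reverse("tqo") + "s" + "d" + "e" + "n" + "h"
= reverse("qo") + "t" + "s" + "d" + "e" + "n" + "h"
= reverse("o") + "q" + "t" + "s" + "d" + "e" + "n" + "h"
= "o" + "q" + "t" + "s" + "d" + "e" + "n" + "h"
= "oqtsdenh"


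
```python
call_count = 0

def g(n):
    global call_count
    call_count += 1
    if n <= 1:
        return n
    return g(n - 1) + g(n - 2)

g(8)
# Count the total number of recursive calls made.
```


g(8) calls g(7) and g(6); each non-base call branches into two more.
Let C(k) = total number of calls made by g(k), including the call to g(k) itself.
Base cases: C(0) = 1, C(1) = 1
Recurrence: C(k) = 1 + C(k-1) + C(k-2)
  C(2) = 1 + C(1) + C(0) = 1 + 1 + 1 = 3
  C(3) = 1 + C(2) + C(1) = 1 + 3 + 1 = 5
  C(4) = 1 + C(3) + C(2) = 1 + 5 + 3 = 9
  C(5) = 1 + C(4) + C(3) = 1 + 9 + 5 = 15
  C(6) = 1 + C(5) + C(4) = 1 + 15 + 9 = 25
  C(7) = 1 + C(6) + C(5) = 1 + 25 + 15 = 41
  C(8) = 1 + C(7) + C(6) = 1 + 41 + 25 = 67
Total calls = C(8) = 67


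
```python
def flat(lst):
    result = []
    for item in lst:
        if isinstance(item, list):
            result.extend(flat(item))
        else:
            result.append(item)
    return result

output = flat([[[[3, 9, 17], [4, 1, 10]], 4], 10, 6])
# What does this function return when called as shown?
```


flat([[[[3, 9, 17], [4, 1, 10]], 4], 10, 6])
Processing each element:
  [[[3, 9, 17], [4, 1, 10]], 4] is a list -> flat recursively -> [3, 9, 17, 4, 1, 10, 4]
  10 is not a list -> append 10
  6 is not a list -> append 6
= [3, 9, 17, 4, 1, 10, 4, 10, 6]


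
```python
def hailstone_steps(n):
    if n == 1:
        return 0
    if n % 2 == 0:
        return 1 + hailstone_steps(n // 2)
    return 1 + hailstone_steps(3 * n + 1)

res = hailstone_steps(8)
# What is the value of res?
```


hailstone_steps(8)
8 is even -> hailstone_steps(4)
4 is even -> hailstone_steps(2)
2 is even -> hailstone_steps(1)
Reached 1 after 3 steps
= 3


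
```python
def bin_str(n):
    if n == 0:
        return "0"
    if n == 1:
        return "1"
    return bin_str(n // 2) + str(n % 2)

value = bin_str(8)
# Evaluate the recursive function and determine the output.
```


bin_str(8)
= bin_str(4) + "0"
= bin_str(2) + "0" + "0"
= bin_str(1) + "0" + "0" + "0"
= "1" + "0" + "0" + "0"
= "1000"


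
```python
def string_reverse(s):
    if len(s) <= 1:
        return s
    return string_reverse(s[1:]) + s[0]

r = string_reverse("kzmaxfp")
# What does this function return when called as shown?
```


string_reverse("kzmaxfp")
= string_reverse("zmaxfp") + "k"
= string_reverse("maxfp") + "z" + "k"
= string_reverse("axfp") + "m" + "z" + "k"
= string_reverse("xfp") + "a" + "m" + "z" + "k"
= string_reverse("fp") + "x" + "a" + "m" + "z" + "k"
= string_reverse("p") + "f" + "x" + "a" + "m" + "z" + "k"
= "p" + "f" + "x" + "a" + "m" + "z" + "k"
= "pfxamzk"


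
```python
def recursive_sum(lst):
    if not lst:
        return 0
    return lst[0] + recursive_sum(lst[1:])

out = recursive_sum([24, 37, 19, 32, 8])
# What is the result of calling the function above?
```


recursive_sum([24, 37, 19, 32, 8])
= 24 + recursive_sum([37, 19, 32, 8])
= 24 + 37 + recursive_sum([19, 32, 8])
= 24 + 37 + 19 + recursive_sum([32, 8])
= 24 + 37 + 19 + 32 + recursive_sum([8])
= 24 + 37 + 19 + 32 + 8 + recursive_sum([])
= 24 + 37 + 19 + 32 + 8 + 0
= 120


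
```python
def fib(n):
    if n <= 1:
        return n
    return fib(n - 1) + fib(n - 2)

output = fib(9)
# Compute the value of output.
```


fib(9)
= fib(8) + fib(7)
= (fib(7) + fib(6)) + fib(7)
Computing bottom-up: fib(0)=0, fib(1)=1, fib(2)=1, fib(3)=2, fib(4)=3, fib(5)=5, fib(6)=8, fib(7)=13, fib(8)=21, fib(9)=34
= 34


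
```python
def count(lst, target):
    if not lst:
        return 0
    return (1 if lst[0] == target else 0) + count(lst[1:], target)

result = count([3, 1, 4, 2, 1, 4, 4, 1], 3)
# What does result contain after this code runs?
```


count([3, 1, 4, 2, 1, 4, 4, 1], 3)
lst[0]=3 == 3: 1 + count([1, 4, 2, 1, 4, 4, 1], 3)
lst[0]=1 != 3: 0 + count([4, 2, 1, 4, 4, 1], 3)
lst[0]=4 != 3: 0 + count([2, 1, 4, 4, 1], 3)
lst[0]=2 != 3: 0 + count([1, 4, 4, 1], 3)
lst[0]=1 != 3: 0 + count([4, 4, 1], 3)
lst[0]=4 != 3: 0 + count([4, 1], 3)
lst[0]=4 != 3: 0 + count([1], 3)
lst[0]=1 != 3: 0 + count([], 3)
= 1


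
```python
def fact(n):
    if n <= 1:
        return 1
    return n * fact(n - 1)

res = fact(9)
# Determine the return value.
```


fact(9)
= 9 * fact(8)
= 9 * 8 * fact(7)
= 9 * 8 * 7 * fact(6)
= 9 * 8 * 7 * 6 * fact(5)
= 9 * 8 * 7 * 6 * 5 * fact(4)
= 9 * 8 * 7 * 6 * 5 * 4 * fact(3)
= 9 * 8 * 7 * 6 * 5 * 4 * 3 * fact(2)
= 9 * 8 * 7 * 6 * 5 * 4 * 3 * 2 * fact(1)
= 9 * 8 * 7 * 6 * 5 * 4 * 3 * 2 * 1
= 362880


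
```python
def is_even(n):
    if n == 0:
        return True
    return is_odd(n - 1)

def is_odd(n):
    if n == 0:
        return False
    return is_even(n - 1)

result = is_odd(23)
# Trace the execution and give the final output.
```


is_odd(23)
= is_even(22)
= is_odd(21)
= is_even(20)
= is_odd(19)
= is_even(18)
= is_odd(17)
= is_even(16)
= is_odd(15)
= is_even(14)
= is_odd(13)
= is_even(12)
= is_odd(11)
= is_even(10)
= is_odd(9)
= is_even(8)
= is_odd(7)
= is_even(6)
= is_odd(5)
= is_even(4)
= is_odd(3)
= is_even(2)
= is_odd(1)
= is_even(0)
n == 0: return True
= True


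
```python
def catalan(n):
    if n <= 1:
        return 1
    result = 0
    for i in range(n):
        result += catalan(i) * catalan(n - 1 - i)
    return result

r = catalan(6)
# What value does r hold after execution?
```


catalan(6)
= sum of catalan(i) * catalan(6-1-i) for i in 0..5
First compute sub-values bottom-up:
  catalan(0) = 1, catalan(1) = 1
  catalan(2) = 1*1 + 1*1 = 2
  catalan(3) = 1*2 + 1*1 + 2*1 = 5
  catalan(4) = 1*5 + 1*2 + 2*1 + 5*1 = 14
  catalan(5) = 1*14 + 1*5 + 2*2 + 5*1 + 14*1 = 42
Now catalan(6):
  catalan(0)*catalan(5) = 1*42 = 42
  catalan(1)*catalan(4) = 1*14 = 14
  catalan(2)*catalan(3) = 2*5 = 10
  catalan(3)*catalan(2) = 5*2 = 10
  catalan(4)*catalan(1) = 14*1 = 14
  catalan(5)*catalan(0) = 42*1 = 42
= 42 + 14 + 10 + 10 + 14 + 42
= 132


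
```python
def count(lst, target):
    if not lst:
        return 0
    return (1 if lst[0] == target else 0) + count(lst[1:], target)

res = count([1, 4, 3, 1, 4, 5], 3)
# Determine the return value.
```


count([1, 4, 3, 1, 4, 5], 3)
lst[0]=1 != 3: 0 + count([4, 3, 1, 4, 5], 3)
lst[0]=4 != 3: 0 + count([3, 1, 4, 5], 3)
lst[0]=3 == 3: 1 + count([1, 4, 5], 3)
lst[0]=1 != 3: 0 + count([4, 5], 3)
lst[0]=4 != 3: 0 + count([5], 3)
lst[0]=5 != 3: 0 + count([], 3)
= 1


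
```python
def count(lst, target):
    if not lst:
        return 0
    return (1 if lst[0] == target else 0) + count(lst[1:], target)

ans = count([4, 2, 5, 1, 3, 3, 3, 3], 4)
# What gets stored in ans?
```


count([4, 2, 5, 1, 3, 3, 3, 3], 4)
lst[0]=4 == 4: 1 + count([2, 5, 1, 3, 3, 3, 3], 4)
lst[0]=2 != 4: 0 + count([5, 1, 3, 3, 3, 3], 4)
lst[0]=5 != 4: 0 + count([1, 3, 3, 3, 3], 4)
lst[0]=1 != 4: 0 + count([3, 3, 3, 3], 4)
lst[0]=3 != 4: 0 + count([3, 3, 3], 4)
lst[0]=3 != 4: 0 + count([3, 3], 4)
lst[0]=3 != 4: 0 + count([3], 4)
lst[0]=3 != 4: 0 + count([], 4)
= 1


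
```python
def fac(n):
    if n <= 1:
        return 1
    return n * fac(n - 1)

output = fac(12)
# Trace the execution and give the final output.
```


fac(12)
= 12 * fac(11)
= 12 * 11 * fac(10)
= 12 * 11 * 10 * fac(9)
= 12 * 11 * 10 * 9 * fac(8)
= 12 * 11 * 10 * 9 * 8 * fac(7)
= 12 * 11 * 10 * 9 * 8 * 7 * fac(6)
= 12 * 11 * 10 * 9 * 8 * 7 * 6 * fac(5)
= 12 * 11 * 10 * 9 * 8 * 7 * 6 * 5 * fac(4)
= 12 * 11 * 10 * 9 * 8 * 7 * 6 * 5 * 4 * fac(3)
= 12 * 11 * 10 * 9 * 8 * 7 * 6 * 5 * 4 * 3 * fac(2)
= 12 * 11 * 10 * 9 * 8 * 7 * 6 * 5 * 4 * 3 * 2 * fac(1)
= 12 * 11 * 10 * 9 * 8 * 7 * 6 * 5 * 4 * 3 * 2 * 1
= 479001600


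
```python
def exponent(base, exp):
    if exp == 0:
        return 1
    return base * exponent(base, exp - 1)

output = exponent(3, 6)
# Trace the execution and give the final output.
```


exponent(3, 6)
= 3 * exponent(3, 5)
= 3 * 3 * exponent(3, 4)
= 3 * 3 * 3 * exponent(3, 3)
= 3 * 3 * 3 * 3 * exponent(3, 2)
= 3 * 3 * 3 * 3 * 3 * exponent(3, 1)
= 3 * 3 * 3 * 3 * 3 * 3 * exponent(3, 0)
= 3 * 3 * 3 * 3 * 3 * 3 * 1
= 729


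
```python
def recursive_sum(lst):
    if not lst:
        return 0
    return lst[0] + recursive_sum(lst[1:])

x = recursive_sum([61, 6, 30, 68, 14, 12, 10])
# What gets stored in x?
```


recursive_sum([61, 6, 30, 68, 14, 12, 10])
= 61 + recursive_sum([6, 30, 68, 14, 12, 10])
= 61 + 6 + recursive_sum([30, 68, 14, 12, 10])
= 61 + 6 + 30 + recursive_sum([68, 14, 12, 10])
= 61 + 6 + 30 + 68 + recursive_sum([14, 12, 10])
= 61 + 6 + 30 + 68 + 14 + recursive_sum([12, 10])
= 61 + 6 + 30 + 68 + 14 + 12 + recursive_sum([10])
= 61 + 6 + 30 + 68 + 14 + 12 + 10 + recursive_sum([])
= 61 + 6 + 30 + 68 + 14 + 12 + 10 + 0
= 201


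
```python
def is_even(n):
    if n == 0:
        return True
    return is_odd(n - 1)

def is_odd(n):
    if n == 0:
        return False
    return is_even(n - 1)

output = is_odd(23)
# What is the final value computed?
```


is_odd(23)
= is_even(22)
= is_odd(21)
= is_even(20)
= is_odd(19)
= is_even(18)
= is_odd(17)
= is_even(16)
= is_odd(15)
= is_even(14)
= is_odd(13)
= is_even(12)
= is_odd(11)
= is_even(10)
= is_odd(9)
= is_even(8)
= is_odd(7)
= is_even(6)
= is_odd(5)
= is_even(4)
= is_odd(3)
= is_even(2)
= is_odd(1)
= is_even(0)
n == 0: return True
= True


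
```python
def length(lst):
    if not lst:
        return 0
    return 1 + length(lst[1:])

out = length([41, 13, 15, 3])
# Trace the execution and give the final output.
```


length([41, 13, 15, 3])
= 1 + length([13, 15, 3])
= 1 + 1 + length([15, 3])
= 1 + 1 + 1 + length([3])
= 1 + 1 + 1 + 1 + length([])
= 1 + 1 + 1 + 1 + 0
= 4


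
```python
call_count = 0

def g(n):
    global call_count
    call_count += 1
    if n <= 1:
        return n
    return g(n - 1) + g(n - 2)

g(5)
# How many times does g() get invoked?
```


g(5) calls g(4) and g(3); each non-base call branches into two more.
Let C(k) = total number of calls made by g(k), including the call to g(k) itself.
Base cases: C(0) = 1, C(1) = 1
Recurrence: C(k) = 1 + C(k-1) + C(k-2)
  C(2) = 1 + C(1) + C(0) = 1 + 1 + 1 = 3
  C(3) = 1 + C(2) + C(1) = 1 + 3 + 1 = 5
  C(4) = 1 + C(3) + C(2) = 1 + 5 + 3 = 9
  C(5) = 1 + C(4) + C(3) = 1 + 9 + 5 = 15
Total calls = C(5) = 15


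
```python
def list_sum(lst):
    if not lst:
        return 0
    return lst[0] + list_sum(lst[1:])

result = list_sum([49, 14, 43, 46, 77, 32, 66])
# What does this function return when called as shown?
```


list_sum([49, 14, 43, 46, 77, 32, 66])
= 49 + list_sum([14, 43, 46, 77, 32, 66])
= 49 + 14 + list_sum([43, 46, 77, 32, 66])
= 49 + 14 + 43 + list_sum([46, 77, 32, 66])
= 49 + 14 + 43 + 46 + list_sum([77, 32, 66])
= 49 + 14 + 43 + 46 + 77 + list_sum([32, 66])
= 49 + 14 + 43 + 46 + 77 + 32 + list_sum([66])
= 49 + 14 + 43 + 46 + 77 + 32 + 66 + list_sum([])
= 49 + 14 + 43 + 46 + 77 + 32 + 66 + 0
= 327


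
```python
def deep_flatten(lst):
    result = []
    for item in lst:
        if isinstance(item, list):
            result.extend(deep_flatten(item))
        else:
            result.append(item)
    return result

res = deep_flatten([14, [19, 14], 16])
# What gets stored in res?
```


deep_flatten([14, [19, 14], 16])
Processing each element:
  14 is not a list -> append 14
  [19, 14] is a list -> deep_flatten recursively -> [19, 14]
  16 is not a list -> append 16
= [14, 19, 14, 16]


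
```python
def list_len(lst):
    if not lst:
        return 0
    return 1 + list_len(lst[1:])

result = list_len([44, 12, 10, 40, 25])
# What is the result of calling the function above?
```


list_len([44, 12, 10, 40, 25])
= 1 + list_len([12, 10, 40, 25])
= 1 + 1 + list_len([10, 40, 25])
= 1 + 1 + 1 + list_len([40, 25])
= 1 + 1 + 1 + 1 + list_len([25])
= 1 + 1 + 1 + 1 + 1 + list_len([])
= 1 + 1 + 1 + 1 + 1 + 0
= 5


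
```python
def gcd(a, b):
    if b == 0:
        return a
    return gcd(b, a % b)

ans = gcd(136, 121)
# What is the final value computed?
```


gcd(136, 121)
= gcd(121, 136 % 121) = gcd(121, 15)
= gcd(15, 121 % 15) = gcd(15, 1)
= gcd(1, 15 % 1) = gcd(1, 0)
b == 0, return a = 1


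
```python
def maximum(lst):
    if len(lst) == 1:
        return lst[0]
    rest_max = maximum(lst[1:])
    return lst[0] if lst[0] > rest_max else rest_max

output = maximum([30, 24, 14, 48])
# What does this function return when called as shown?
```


maximum([30, 24, 14, 48])
= compare 30 with maximum([24, 14, 48])
= compare 24 with maximum([14, 48])
= compare 14 with maximum([48])
Base: maximum([48]) = 48
compare 14 with 48: max = 48
compare 24 with 48: max = 48
compare 30 with 48: max = 48
= 48


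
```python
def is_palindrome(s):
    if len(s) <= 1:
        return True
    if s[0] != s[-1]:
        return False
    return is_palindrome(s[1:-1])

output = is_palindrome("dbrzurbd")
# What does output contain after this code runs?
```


is_palindrome("dbrzurbd")
"dbrzurbd": s[0]='d' == s[-1]='d' -> is_palindrome("brzurb")
"brzurb": s[0]='b' == s[-1]='b' -> is_palindrome("rzur")
"rzur": s[0]='r' == s[-1]='r' -> is_palindrome("zu")
"zu": s[0]='z' != s[-1]='u' -> False
= False


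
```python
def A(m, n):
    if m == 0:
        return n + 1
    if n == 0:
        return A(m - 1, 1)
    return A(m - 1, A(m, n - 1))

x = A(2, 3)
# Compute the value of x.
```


A(2, 3)
= A(1, A(2, 2))
First compute A(2, 2) = 7
= A(1, 7)
= 9


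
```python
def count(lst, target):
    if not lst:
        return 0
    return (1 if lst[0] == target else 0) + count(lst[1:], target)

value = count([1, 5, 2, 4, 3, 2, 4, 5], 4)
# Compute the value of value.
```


count([1, 5, 2, 4, 3, 2, 4, 5], 4)
lst[0]=1 != 4: 0 + count([5, 2, 4, 3, 2, 4, 5], 4)
lst[0]=5 != 4: 0 + count([2, 4, 3, 2, 4, 5], 4)
lst[0]=2 != 4: 0 + count([4, 3, 2, 4, 5], 4)
lst[0]=4 == 4: 1 + count([3, 2, 4, 5], 4)
lst[0]=3 != 4: 0 + count([2, 4, 5], 4)
lst[0]=2 != 4: 0 + count([4, 5], 4)
lst[0]=4 == 4: 1 + count([5], 4)
lst[0]=5 != 4: 0 + count([], 4)
= 2


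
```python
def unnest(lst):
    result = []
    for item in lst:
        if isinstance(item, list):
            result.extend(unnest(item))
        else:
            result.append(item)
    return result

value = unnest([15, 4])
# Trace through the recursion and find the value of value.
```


unnest([15, 4])
Processing each element:
  15 is not a list -> append 15
  4 is not a list -> append 4
= [15, 4]


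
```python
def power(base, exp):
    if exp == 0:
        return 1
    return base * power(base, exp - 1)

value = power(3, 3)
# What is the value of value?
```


power(3, 3)
= 3 * power(3, 2)
= 3 * 3 * power(3, 1)
= 3 * 3 * 3 * power(3, 0)
= 3 * 3 * 3 * 1
= 27


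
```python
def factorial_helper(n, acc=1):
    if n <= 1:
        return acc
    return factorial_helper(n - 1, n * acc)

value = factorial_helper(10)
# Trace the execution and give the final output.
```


factorial_helper(10, 1)
= factorial_helper(9, 10 * 1) = factorial_helper(9, 10)
= factorial_helper(8, 9 * 10) = factorial_helper(8, 90)
= factorial_helper(7, 8 * 90) = factorial_helper(7, 720)
= factorial_helper(6, 7 * 720) = factorial_helper(6, 5040)
= factorial_helper(5, 6 * 5040) = factorial_helper(5, 30240)
= factorial_helper(4, 5 * 30240) = factorial_helper(4, 151200)
= factorial_helper(3, 4 * 151200) = factorial_helper(3, 604800)
= factorial_helper(2, 3 * 604800) = factorial_helper(2, 1814400)
= factorial_helper(1, 2 * 1814400) = factorial_helper(1, 3628800)
n <= 1, return acc = 3628800


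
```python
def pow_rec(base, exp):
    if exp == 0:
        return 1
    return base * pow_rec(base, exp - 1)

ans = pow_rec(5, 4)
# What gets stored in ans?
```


pow_rec(5, 4)
= 5 * pow_rec(5, 3)
= 5 * 5 * pow_rec(5, 2)
= 5 * 5 * 5 * pow_rec(5, 1)
= 5 * 5 * 5 * 5 * pow_rec(5, 0)
= 5 * 5 * 5 * 5 * 1
= 625


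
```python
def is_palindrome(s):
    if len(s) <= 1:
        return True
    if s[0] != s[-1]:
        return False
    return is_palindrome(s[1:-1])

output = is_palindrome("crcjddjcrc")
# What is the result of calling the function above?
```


is_palindrome("crcjddjcrc")
"crcjddjcrc": s[0]='c' == s[-1]='c' -> is_palindrome("rcjddjcr")
"rcjddjcr": s[0]='r' == s[-1]='r' -> is_palindrome("cjddjc")
"cjddjc": s[0]='c' == s[-1]='c' -> is_palindrome("jddj")
"jddj": s[0]='j' == s[-1]='j' -> is_palindrome("dd")
"dd": s[0]='d' == s[-1]='d' -> is_palindrome("")
"": len <= 1 -> True
= True


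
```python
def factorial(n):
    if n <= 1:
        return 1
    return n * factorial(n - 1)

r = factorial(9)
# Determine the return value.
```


factorial(9)
= 9 * factorial(8)
= 9 * 8 * factorial(7)
= 9 * 8 * 7 * factorial(6)
= 9 * 8 * 7 * 6 * factorial(5)
= 9 * 8 * 7 * 6 * 5 * factorial(4)
= 9 * 8 * 7 * 6 * 5 * 4 * factorial(3)
= 9 * 8 * 7 * 6 * 5 * 4 * 3 * factorial(2)
= 9 * 8 * 7 * 6 * 5 * 4 * 3 * 2 * factorial(1)
= 9 * 8 * 7 * 6 * 5 * 4 * 3 * 2 * 1
= 362880


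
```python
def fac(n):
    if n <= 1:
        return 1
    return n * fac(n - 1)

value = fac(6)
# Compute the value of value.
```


fac(6)
= 6 * fac(5)
= 6 * 5 * fac(4)
= 6 * 5 * 4 * fac(3)
= 6 * 5 * 4 * 3 * fac(2)
= 6 * 5 * 4 * 3 * 2 * fac(1)
= 6 * 5 * 4 * 3 * 2 * 1
= 720


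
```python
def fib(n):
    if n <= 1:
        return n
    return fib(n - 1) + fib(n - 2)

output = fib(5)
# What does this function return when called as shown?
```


fib(5)
= fib(4) + fib(3)
= (fib(3) + fib(2)) + fib(3)
Computing bottom-up: fib(0)=0, fib(1)=1, fib(2)=1, fib(3)=2, fib(4)=3, fib(5)=5
= 5


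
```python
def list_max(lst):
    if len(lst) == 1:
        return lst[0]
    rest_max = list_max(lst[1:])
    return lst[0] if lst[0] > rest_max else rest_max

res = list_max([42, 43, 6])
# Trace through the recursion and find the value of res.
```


list_max([42, 43, 6])
= compare 42 with list_max([43, 6])
= compare 43 with list_max([6])
Base: list_max([6]) = 6
compare 43 with 6: max = 43
compare 42 with 43: max = 43
= 43


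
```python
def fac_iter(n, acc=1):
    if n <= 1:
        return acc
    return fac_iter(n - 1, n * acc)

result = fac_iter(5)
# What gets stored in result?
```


fac_iter(5, 1)
= fac_iter(4, 5 * 1) = fac_iter(4, 5)
= fac_iter(3, 4 * 5) = fac_iter(3, 20)
= fac_iter(2, 3 * 20) = fac_iter(2, 60)
= fac_iter(1, 2 * 60) = fac_iter(1, 120)
n <= 1, return acc = 120


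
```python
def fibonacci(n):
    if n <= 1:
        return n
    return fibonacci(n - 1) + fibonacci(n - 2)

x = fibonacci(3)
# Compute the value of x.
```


fibonacci(3)
= fibonacci(2) + fibonacci(1)
Computing bottom-up: fibonacci(0)=0, fibonacci(1)=1, fibonacci(2)=1, fibonacci(3)=2
= 2
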